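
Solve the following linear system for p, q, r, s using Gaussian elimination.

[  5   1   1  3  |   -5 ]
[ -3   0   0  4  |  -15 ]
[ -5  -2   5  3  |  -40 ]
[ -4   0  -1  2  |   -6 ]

Forward elimination on [A|b]:
R2 <- R2 - (-3/5)*R1:  [    0   3/5   3/5  29/5   -18 ]
R3 <- R3 - (-1)*R1:  [   0   -1    6    6  -45 ]
R4 <- R4 - (-4/5)*R1:  [    0   4/5  -1/5  22/5   -10 ]
R3 <- R3 - (-5/3)*R2:  [    0     0     7  47/3   -75 ]
R4 <- R4 - (4/3)*R2:  [     0      0     -1  -10/3     14 ]
R4 <- R4 - (-1/7)*R3:  [      0       0       0  -23/21    23/7 ]
Row echelon form:
[ 5    1    1       3  |    -5 ]
[ 0  3/5  3/5    29/5  |   -18 ]
[ 0    0    7    47/3  |   -75 ]
[ 0    0    0  -23/21  |  23/7 ]
Back-substitution:
s = (23/7) / (-23/21) = -3
r = (-75 - (47/3)*(-3)) / 7 = -4
q = (-18 - (3/5)*(-4) - (29/5)*(-3)) / (3/5) = 3
p = (-5 - (1)*(3) - (1)*(-4) - (3)*(-3)) / 5 = 1

(1, 3, -4, -3)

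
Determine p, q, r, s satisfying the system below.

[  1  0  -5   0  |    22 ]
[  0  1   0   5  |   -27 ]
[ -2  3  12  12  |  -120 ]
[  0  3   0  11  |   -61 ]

Forward elimination on [A|b]:
R3 <- R3 - (-2)*R1:  [   0    3    2   12  -76 ]
R3 <- R3 - (3)*R2:  [  0   0   2  -3   5 ]
R4 <- R4 - (3)*R2:  [  0   0   0  -4  20 ]
Row echelon form:
[ 1  0  -5   0  |   22 ]
[ 0  1   0   5  |  -27 ]
[ 0  0   2  -3  |    5 ]
[ 0  0   0  -4  |   20 ]
Back-substitution:
s = (20) / -4 = -5
r = (5 - (-3)*(-5)) / 2 = -5
q = (-27 - (5)*(-5)) / 1 = -2
p = (22 - (-5)*(-5)) / 1 = -3

(-3, -2, -5, -5)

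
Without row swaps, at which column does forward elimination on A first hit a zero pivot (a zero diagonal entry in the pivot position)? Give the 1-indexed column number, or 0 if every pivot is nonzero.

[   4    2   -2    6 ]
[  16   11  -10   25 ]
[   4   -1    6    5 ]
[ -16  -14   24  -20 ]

Naive forward elimination:
R2 <- R2 - (4)*R1:  [  0   3  -2   1 ]
R3 <- R3 - (1)*R1:  [  0  -3   8  -1 ]
R4 <- R4 - (-4)*R1:  [  0  -6  16   4 ]
R3 <- R3 - (-1)*R2:  [ 0  0  6  0 ]
R4 <- R4 - (-2)*R2:  [  0   0  12   6 ]
R4 <- R4 - (2)*R3:  [ 0  0  0  6 ]
All pivots nonzero; naive elimination completes without hitting a zero pivot.

first zero-pivot column = 0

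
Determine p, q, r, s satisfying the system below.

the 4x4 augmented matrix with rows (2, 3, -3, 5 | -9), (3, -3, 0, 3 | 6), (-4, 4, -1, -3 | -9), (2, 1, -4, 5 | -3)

Forward elimination on [A|b]:
R2 <- R2 - (3/2)*R1:  [     0  -15/2    9/2   -9/2   39/2 ]
R3 <- R3 - (-2)*R1:  [   0   10   -7    7  -27 ]
R4 <- R4 - (1)*R1:  [  0  -2  -1   0   6 ]
R3 <- R3 - (-4/3)*R2:  [  0   0  -1   1  -1 ]
R4 <- R4 - (4/15)*R2:  [     0      0  -11/5    6/5    4/5 ]
R4 <- R4 - (11/5)*R3:  [  0   0   0  -1   3 ]
Row echelon form:
[ 2      3   -3     5  |    -9 ]
[ 0  -15/2  9/2  -9/2  |  39/2 ]
[ 0      0   -1     1  |    -1 ]
[ 0      0    0    -1  |     3 ]
Back-substitution:
s = (3) / -1 = -3
r = (-1 - (1)*(-3)) / -1 = -2
q = (39/2 - (9/2)*(-2) - (-9/2)*(-3)) / (-15/2) = -2
p = (-9 - (3)*(-2) - (-3)*(-2) - (5)*(-3)) / 2 = 3

(3, -2, -2, -3)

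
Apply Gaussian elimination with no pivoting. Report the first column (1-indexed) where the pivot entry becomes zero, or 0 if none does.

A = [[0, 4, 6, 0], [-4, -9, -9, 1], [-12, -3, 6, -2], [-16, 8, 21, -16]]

Naive forward elimination:
Pivot entry (1,1) is zero but row 2 has -4 in column 1 -> naive elimination stops; a row interchange (e.g. R1 <-> R2) would be required here.

first zero-pivot column = 1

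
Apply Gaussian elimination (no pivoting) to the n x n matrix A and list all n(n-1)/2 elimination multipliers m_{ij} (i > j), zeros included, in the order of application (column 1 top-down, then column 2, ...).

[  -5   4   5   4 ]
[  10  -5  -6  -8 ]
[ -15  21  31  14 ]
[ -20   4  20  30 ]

multipliers: -2, 3, 4, 3, -4, 4

Forward elimination:
R2 <- R2 - (-2)*R1:  [ 0  3  4  0 ]
R3 <- R3 - (3)*R1:  [  0   9  16   2 ]
R4 <- R4 - (4)*R1:  [   0  -12    0   14 ]
R3 <- R3 - (3)*R2:  [ 0  0  4  2 ]
R4 <- R4 - (-4)*R2:  [  0   0  16  14 ]
R4 <- R4 - (4)*R3:  [ 0  0  0  6 ]
Multipliers (in order of application): m_{21} = -2, m_{31} = 3, m_{41} = 4, m_{32} = 3, m_{42} = -4, m_{43} = 4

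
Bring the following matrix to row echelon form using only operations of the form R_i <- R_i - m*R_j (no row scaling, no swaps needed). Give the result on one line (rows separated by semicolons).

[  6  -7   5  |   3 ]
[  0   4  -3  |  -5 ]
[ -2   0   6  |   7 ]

REF = [6 -7 5 3; 0 4 -3 -5; 0 0 71/12 61/12]

Forward elimination:
R3 <- R3 - (-1/3)*R1:  [    0  -7/3  23/3     8 ]
R3 <- R3 - (-7/12)*R2:  [     0      0  71/12  61/12 ]
Row echelon form:
[ 6  -7      5  |      3 ]
[ 0   4     -3  |     -5 ]
[ 0   0  71/12  |  61/12 ]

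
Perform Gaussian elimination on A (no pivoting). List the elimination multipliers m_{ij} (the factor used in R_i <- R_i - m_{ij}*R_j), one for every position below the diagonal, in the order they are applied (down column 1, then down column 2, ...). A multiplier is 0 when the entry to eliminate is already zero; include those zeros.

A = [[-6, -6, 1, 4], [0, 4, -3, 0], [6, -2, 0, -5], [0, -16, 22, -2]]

Forward elimination:
R2: entry in column 1 is already 0 -> m_{21} = 0 (no row operation needed)
R3 <- R3 - (-1)*R1:  [  0  -8   1  -1 ]
R4: entry in column 1 is already 0 -> m_{41} = 0 (no row operation needed)
R3 <- R3 - (-2)*R2:  [  0   0  -5  -1 ]
R4 <- R4 - (-4)*R2:  [  0   0  10  -2 ]
R4 <- R4 - (-2)*R3:  [  0   0   0  -4 ]
Multipliers (in order of application): m_{21} = 0, m_{31} = -1, m_{41} = 0, m_{32} = -2, m_{42} = -4, m_{43} = -2

multipliers: 0, -1, 0, -2, -4, -2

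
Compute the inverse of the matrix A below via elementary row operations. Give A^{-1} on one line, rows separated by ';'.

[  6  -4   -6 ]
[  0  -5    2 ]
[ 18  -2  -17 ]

Gauss-Jordan on [A | I]:
R1 <- (1/6)*R1:  [    1  -2/3    -1  |   1/6     0     0 ]
R3 <- R3 - (18)*R1:  [  0  10   1  |  -3   0   1 ]
R2 <- (1/-5)*R2:  [    0     1  -2/5  |     0  -1/5     0 ]
R1 <- R1 - (-2/3)*R2:  [      1       0  -19/15  |     1/6   -2/15       0 ]
R3 <- R3 - (10)*R2:  [  0   0   5  |  -3   2   1 ]
R3 <- (1/5)*R3:  [    0     0     1  |  -3/5   2/5   1/5 ]
R1 <- R1 - (-19/15)*R3:  [       1        0        0  |  -89/150    28/75    19/75 ]
R2 <- R2 - (-2/5)*R3:  [     0      1      0  |  -6/25  -1/25   2/25 ]
Right block of [I | A^{-1}] is the inverse:
[ -89/150  28/75  19/75 ]
[   -6/25  -1/25   2/25 ]
[    -3/5    2/5    1/5 ]

inverse = [-89/150 28/75 19/75; -6/25 -1/25 2/25; -3/5 2/5 1/5]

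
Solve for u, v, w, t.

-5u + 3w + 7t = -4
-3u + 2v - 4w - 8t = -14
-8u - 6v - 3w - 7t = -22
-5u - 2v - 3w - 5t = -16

(2, 0, 2, 0)

Forward elimination on [A|b]:
R2 <- R2 - (3/5)*R1:  [     0      2  -29/5  -61/5  -58/5 ]
R3 <- R3 - (8/5)*R1:  [     0     -6  -39/5  -91/5  -78/5 ]
R4 <- R4 - (1)*R1:  [   0   -2   -6  -12  -12 ]
R3 <- R3 - (-3)*R2:  [      0       0  -126/5  -274/5  -252/5 ]
R4 <- R4 - (-1)*R2:  [      0       0   -59/5  -121/5  -118/5 ]
R4 <- R4 - (59/126)*R3:  [     0      0      0  92/63      0 ]
Row echelon form:
[ -5  0       3       7  |      -4 ]
[  0  2   -29/5   -61/5  |   -58/5 ]
[  0  0  -126/5  -274/5  |  -252/5 ]
[  0  0       0   92/63  |       0 ]
Back-substitution:
t = (0) / (92/63) = 0
w = (-252/5 - (-274/5)*(0)) / (-126/5) = 2
v = (-58/5 - (-29/5)*(2) - (-61/5)*(0)) / 2 = 0
u = (-4 - (3)*(2) - (7)*(0)) / -5 = 2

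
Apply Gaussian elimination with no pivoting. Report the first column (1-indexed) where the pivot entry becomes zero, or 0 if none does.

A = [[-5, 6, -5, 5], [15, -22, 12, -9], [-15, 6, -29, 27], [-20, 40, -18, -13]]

Naive forward elimination:
R2 <- R2 - (-3)*R1:  [  0  -4  -3   6 ]
R3 <- R3 - (3)*R1:  [   0  -12  -14   12 ]
R4 <- R4 - (4)*R1:  [   0   16    2  -33 ]
R3 <- R3 - (3)*R2:  [  0   0  -5  -6 ]
R4 <- R4 - (-4)*R2:  [   0    0  -10   -9 ]
R4 <- R4 - (2)*R3:  [ 0  0  0  3 ]
All pivots nonzero; naive elimination completes without hitting a zero pivot.

first zero-pivot column = 0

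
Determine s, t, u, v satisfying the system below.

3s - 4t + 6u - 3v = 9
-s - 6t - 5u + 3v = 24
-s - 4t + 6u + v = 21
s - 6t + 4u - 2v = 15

(1, -3, 1, 4)

Forward elimination on [A|b]:
R2 <- R2 - (-1/3)*R1:  [     0  -22/3     -3      2     27 ]
R3 <- R3 - (-1/3)*R1:  [     0  -16/3      8      0     24 ]
R4 <- R4 - (1/3)*R1:  [     0  -14/3      2     -1     12 ]
R3 <- R3 - (8/11)*R2:  [      0       0  112/11  -16/11   48/11 ]
R4 <- R4 - (7/11)*R2:  [      0       0   43/11  -25/11  -57/11 ]
R4 <- R4 - (43/112)*R3:  [     0      0      0  -12/7  -48/7 ]
Row echelon form:
[ 3     -4       6      -3  |      9 ]
[ 0  -22/3      -3       2  |     27 ]
[ 0      0  112/11  -16/11  |  48/11 ]
[ 0      0       0   -12/7  |  -48/7 ]
Back-substitution:
v = (-48/7) / (-12/7) = 4
u = (48/11 - (-16/11)*(4)) / (112/11) = 1
t = (27 - (-3)*(1) - (2)*(4)) / (-22/3) = -3
s = (9 - (-4)*(-3) - (6)*(1) - (-3)*(4)) / 3 = 1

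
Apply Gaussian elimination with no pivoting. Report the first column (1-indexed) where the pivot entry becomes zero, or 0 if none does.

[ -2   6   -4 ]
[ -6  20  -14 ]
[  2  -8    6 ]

first zero-pivot column = 3

Naive forward elimination:
R2 <- R2 - (3)*R1:  [  0   2  -2 ]
R3 <- R3 - (-1)*R1:  [  0  -2   2 ]
R3 <- R3 - (-1)*R2:  [ 0  0  0 ]
Matrix at this point:
[ -2  6  -4 ]
[  0  2  -2 ]
[  0  0   0 ]
Pivot entry (3,3) in the last row is zero and there are no rows below to swap with -> zero pivot in column 3 (A is singular).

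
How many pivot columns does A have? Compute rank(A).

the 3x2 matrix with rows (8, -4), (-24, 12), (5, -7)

rank(A) = 2

Row reduction:
R2 <- R2 - (-3)*R1:  [ 0  0 ]
R3 <- R3 - (5/8)*R1:  [    0  -9/2 ]
R2 <-> R3   (pivot in column 2 was zero)
[ 8    -4 ]
[ 0  -9/2 ]
[ 0     0 ]
Row echelon form:
[ 8    -4 ]
[ 0  -9/2 ]
[ 0     0 ]
Nonzero rows / pivot columns: 2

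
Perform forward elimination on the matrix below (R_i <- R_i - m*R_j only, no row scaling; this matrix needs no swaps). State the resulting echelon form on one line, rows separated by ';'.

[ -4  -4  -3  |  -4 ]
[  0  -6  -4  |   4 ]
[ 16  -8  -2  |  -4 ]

Forward elimination:
R3 <- R3 - (-4)*R1:  [   0  -24  -14  -20 ]
R3 <- R3 - (4)*R2:  [   0    0    2  -36 ]
Row echelon form:
[ -4  -4  -3  |   -4 ]
[  0  -6  -4  |    4 ]
[  0   0   2  |  -36 ]

REF = [-4 -4 -3 -4; 0 -6 -4 4; 0 0 2 -36]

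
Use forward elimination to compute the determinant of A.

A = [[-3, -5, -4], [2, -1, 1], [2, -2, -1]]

Forward elimination:
R2 <- R2 - (-2/3)*R1:  [     0  -13/3   -5/3 ]
R3 <- R3 - (-2/3)*R1:  [     0  -16/3  -11/3 ]
R3 <- R3 - (16/13)*R2:  [      0       0  -21/13 ]
Upper-triangular form:
[ -3     -5      -4 ]
[  0  -13/3    -5/3 ]
[  0      0  -21/13 ]
det(A) = (-1)^0 * (-3) * (-13/3) * (-21/13) = -21  (0 row swaps -> sign +1)

det(A) = -21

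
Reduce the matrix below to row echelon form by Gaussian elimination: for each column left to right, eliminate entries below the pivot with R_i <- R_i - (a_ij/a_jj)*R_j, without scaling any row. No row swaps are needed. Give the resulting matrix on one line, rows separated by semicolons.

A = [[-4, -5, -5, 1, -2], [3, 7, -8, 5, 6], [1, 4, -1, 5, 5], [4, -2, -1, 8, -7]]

Forward elimination:
R2 <- R2 - (-3/4)*R1:  [     0   13/4  -47/4   23/4    9/2 ]
R3 <- R3 - (-1/4)*R1:  [    0  11/4  -9/4  21/4   9/2 ]
R4 <- R4 - (-1)*R1:  [  0  -7  -6   9  -9 ]
R3 <- R3 - (11/13)*R2:  [      0       0  100/13    5/13    9/13 ]
R4 <- R4 - (-28/13)*R2:  [       0        0  -407/13   278/13     9/13 ]
R4 <- R4 - (-407/100)*R3:  [       0        0        0   459/20  351/100 ]
Row echelon form:
[ -4    -5      -5       1       -2 ]
[  0  13/4   -47/4    23/4      9/2 ]
[  0     0  100/13    5/13     9/13 ]
[  0     0       0  459/20  351/100 ]

REF = [-4 -5 -5 1 -2; 0 13/4 -47/4 23/4 9/2; 0 0 100/13 5/13 9/13; 0 0 0 459/20 351/100]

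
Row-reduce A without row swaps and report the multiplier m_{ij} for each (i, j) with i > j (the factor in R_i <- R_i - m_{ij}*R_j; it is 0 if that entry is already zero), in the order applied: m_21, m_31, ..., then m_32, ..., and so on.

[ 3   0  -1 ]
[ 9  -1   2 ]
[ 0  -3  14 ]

multipliers: 3, 0, 3

Forward elimination:
R2 <- R2 - (3)*R1:  [  0  -1   5 ]
R3: entry in column 1 is already 0 -> m_{31} = 0 (no row operation needed)
R3 <- R3 - (3)*R2:  [  0   0  -1 ]
Multipliers (in order of application): m_{21} = 3, m_{31} = 0, m_{32} = 3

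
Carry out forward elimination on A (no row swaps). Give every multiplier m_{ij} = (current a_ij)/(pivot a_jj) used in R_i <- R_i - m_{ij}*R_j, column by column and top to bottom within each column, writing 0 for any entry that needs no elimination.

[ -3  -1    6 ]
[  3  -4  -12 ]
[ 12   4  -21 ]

Forward elimination:
R2 <- R2 - (-1)*R1:  [  0  -5  -6 ]
R3 <- R3 - (-4)*R1:  [ 0  0  3 ]
R3: entry in column 2 is already 0 -> m_{32} = 0 (no row operation needed)
Multipliers (in order of application): m_{21} = -1, m_{31} = -4, m_{32} = 0

multipliers: -1, -4, 0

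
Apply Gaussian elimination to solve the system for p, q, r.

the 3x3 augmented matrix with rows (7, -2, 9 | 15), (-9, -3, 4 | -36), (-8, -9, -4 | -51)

(3, 3, 0)

Forward elimination on [A|b]:
R2 <- R2 - (-9/7)*R1:  [      0   -39/7   109/7  -117/7 ]
R3 <- R3 - (-8/7)*R1:  [      0   -79/7    44/7  -237/7 ]
R3 <- R3 - (79/39)*R2:  [       0        0  -985/39        0 ]
Row echelon form:
[ 7     -2        9  |      15 ]
[ 0  -39/7    109/7  |  -117/7 ]
[ 0      0  -985/39  |       0 ]
Back-substitution:
r = (0) / (-985/39) = 0
q = (-117/7 - (109/7)*(0)) / (-39/7) = 3
p = (15 - (-2)*(3) - (9)*(0)) / 7 = 3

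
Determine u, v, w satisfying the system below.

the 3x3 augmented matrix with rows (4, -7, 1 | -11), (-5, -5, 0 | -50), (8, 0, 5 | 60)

(5, 5, 4)

Forward elimination on [A|b]:
R2 <- R2 - (-5/4)*R1:  [      0   -55/4     5/4  -255/4 ]
R3 <- R3 - (2)*R1:  [  0  14   3  82 ]
R3 <- R3 - (-56/55)*R2:  [      0       0   47/11  188/11 ]
Row echelon form:
[ 4     -7      1  |     -11 ]
[ 0  -55/4    5/4  |  -255/4 ]
[ 0      0  47/11  |  188/11 ]
Back-substitution:
w = (188/11) / (47/11) = 4
v = (-255/4 - (5/4)*(4)) / (-55/4) = 5
u = (-11 - (-7)*(5) - (1)*(4)) / 4 = 5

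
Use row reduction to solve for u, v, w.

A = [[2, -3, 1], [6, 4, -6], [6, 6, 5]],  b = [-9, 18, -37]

(-2, 0, -5)

Forward elimination on [A|b]:
R2 <- R2 - (3)*R1:  [  0  13  -9  45 ]
R3 <- R3 - (3)*R1:  [   0   15    2  -10 ]
R3 <- R3 - (15/13)*R2:  [       0        0   161/13  -805/13 ]
Row echelon form:
[ 2  -3       1  |       -9 ]
[ 0  13      -9  |       45 ]
[ 0   0  161/13  |  -805/13 ]
Back-substitution:
w = (-805/13) / (161/13) = -5
v = (45 - (-9)*(-5)) / 13 = 0
u = (-9 - (-3)*(0) - (1)*(-5)) / 2 = -2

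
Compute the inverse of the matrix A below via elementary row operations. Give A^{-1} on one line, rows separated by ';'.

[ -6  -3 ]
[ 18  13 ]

inverse = [-13/24 -1/8; 3/4 1/4]

Gauss-Jordan on [A | I]:
R1 <- (1/-6)*R1:  [    1   1/2  |  -1/6     0 ]
R2 <- R2 - (18)*R1:  [ 0  4  |  3  1 ]
R2 <- (1/4)*R2:  [   0    1  |  3/4  1/4 ]
R1 <- R1 - (1/2)*R2:  [      1       0  |  -13/24    -1/8 ]
Right block of [I | A^{-1}] is the inverse:
[ -13/24  -1/8 ]
[    3/4   1/4 ]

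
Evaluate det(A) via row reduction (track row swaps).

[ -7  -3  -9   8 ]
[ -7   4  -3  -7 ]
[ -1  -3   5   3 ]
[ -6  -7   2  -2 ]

Forward elimination:
R2 <- R2 - (1)*R1:  [   0    7    6  -15 ]
R3 <- R3 - (1/7)*R1:  [     0  -18/7   44/7   13/7 ]
R4 <- R4 - (6/7)*R1:  [     0  -31/7   68/7  -62/7 ]
R3 <- R3 - (-18/49)*R2:  [       0        0   416/49  -179/49 ]
R4 <- R4 - (-31/49)*R2:  [       0        0   662/49  -899/49 ]
R4 <- R4 - (331/208)*R3:  [         0          0          0  -2607/208 ]
Upper-triangular form:
[ -7  -3      -9          8 ]
[  0   7       6        -15 ]
[  0   0  416/49    -179/49 ]
[  0   0       0  -2607/208 ]
det(A) = (-1)^0 * (-7) * (7) * (416/49) * (-2607/208) = 5214  (0 row swaps -> sign +1)

det(A) = 5214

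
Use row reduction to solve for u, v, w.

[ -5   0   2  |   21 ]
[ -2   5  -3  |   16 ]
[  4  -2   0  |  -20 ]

Forward elimination on [A|b]:
R2 <- R2 - (2/5)*R1:  [     0      5  -19/5   38/5 ]
R3 <- R3 - (-4/5)*R1:  [     0     -2    8/5  -16/5 ]
R3 <- R3 - (-2/5)*R2:  [     0      0   2/25  -4/25 ]
Row echelon form:
[ -5  0      2  |     21 ]
[  0  5  -19/5  |   38/5 ]
[  0  0   2/25  |  -4/25 ]
Back-substitution:
w = (-4/25) / (2/25) = -2
v = (38/5 - (-19/5)*(-2)) / 5 = 0
u = (21 - (2)*(-2)) / -5 = -5

(-5, 0, -2)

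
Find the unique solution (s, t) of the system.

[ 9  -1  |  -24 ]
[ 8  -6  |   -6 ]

(-3, -3)

Forward elimination on [A|b]:
R2 <- R2 - (8/9)*R1:  [     0  -46/9   46/3 ]
Row echelon form:
[ 9     -1  |   -24 ]
[ 0  -46/9  |  46/3 ]
Back-substitution:
t = (46/3) / (-46/9) = -3
s = (-24 - (-1)*(-3)) / 9 = -3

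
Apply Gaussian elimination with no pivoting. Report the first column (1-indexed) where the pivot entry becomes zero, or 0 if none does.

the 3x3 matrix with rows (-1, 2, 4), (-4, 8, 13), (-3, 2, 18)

first zero-pivot column = 2

Naive forward elimination:
R2 <- R2 - (4)*R1:  [  0   0  -3 ]
R3 <- R3 - (3)*R1:  [  0  -4   6 ]
Matrix at this point:
[ -1   2   4 ]
[  0   0  -3 ]
[  0  -4   6 ]
Pivot entry (2,2) is zero but row 3 has -4 in column 2 -> naive elimination stops; a row interchange (e.g. R2 <-> R3) would be required here.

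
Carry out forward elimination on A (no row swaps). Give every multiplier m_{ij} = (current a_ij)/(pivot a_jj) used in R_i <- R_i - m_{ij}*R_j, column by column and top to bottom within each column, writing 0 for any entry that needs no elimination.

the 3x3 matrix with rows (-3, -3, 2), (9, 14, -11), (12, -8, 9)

multipliers: -3, -4, -4

Forward elimination:
R2 <- R2 - (-3)*R1:  [  0   5  -5 ]
R3 <- R3 - (-4)*R1:  [   0  -20   17 ]
R3 <- R3 - (-4)*R2:  [  0   0  -3 ]
Multipliers (in order of application): m_{21} = -3, m_{31} = -4, m_{32} = -4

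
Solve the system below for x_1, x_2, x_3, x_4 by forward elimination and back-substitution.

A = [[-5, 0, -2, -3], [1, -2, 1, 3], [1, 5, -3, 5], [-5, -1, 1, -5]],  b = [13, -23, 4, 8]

(2, 3, -4, -5)

Forward elimination on [A|b]:
R2 <- R2 - (-1/5)*R1:  [      0      -2     3/5    12/5  -102/5 ]
R3 <- R3 - (-1/5)*R1:  [     0      5  -17/5   22/5   33/5 ]
R4 <- R4 - (1)*R1:  [  0  -1   3  -2  -5 ]
R3 <- R3 - (-5/2)*R2:  [      0       0  -19/10    52/5  -222/5 ]
R4 <- R4 - (1/2)*R2:  [     0      0  27/10  -16/5   26/5 ]
R4 <- R4 - (-27/19)*R3:  [        0         0         0    220/19  -1100/19 ]
Row echelon form:
[ -5   0      -2      -3  |        13 ]
[  0  -2     3/5    12/5  |    -102/5 ]
[  0   0  -19/10    52/5  |    -222/5 ]
[  0   0       0  220/19  |  -1100/19 ]
Back-substitution:
x_4 = (-1100/19) / (220/19) = -5
x_3 = (-222/5 - (52/5)*(-5)) / (-19/10) = -4
x_2 = (-102/5 - (3/5)*(-4) - (12/5)*(-5)) / -2 = 3
x_1 = (13 - (-2)*(-4) - (-3)*(-5)) / -5 = 2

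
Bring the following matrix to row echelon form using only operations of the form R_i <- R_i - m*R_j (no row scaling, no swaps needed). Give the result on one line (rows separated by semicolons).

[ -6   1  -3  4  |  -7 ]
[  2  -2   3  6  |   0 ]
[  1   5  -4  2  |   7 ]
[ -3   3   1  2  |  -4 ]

Forward elimination:
R2 <- R2 - (-1/3)*R1:  [    0  -5/3     2  22/3  -7/3 ]
R3 <- R3 - (-1/6)*R1:  [    0  31/6  -9/2   8/3  35/6 ]
R4 <- R4 - (1/2)*R1:  [    0   5/2   5/2     0  -1/2 ]
R3 <- R3 - (-31/10)*R2:  [     0      0  17/10  127/5   -7/5 ]
R4 <- R4 - (-3/2)*R2:  [    0     0  11/2    11    -4 ]
R4 <- R4 - (55/17)*R3:  [        0         0         0  -1210/17      9/17 ]
Row echelon form:
[ -6     1     -3         4  |    -7 ]
[  0  -5/3      2      22/3  |  -7/3 ]
[  0     0  17/10     127/5  |  -7/5 ]
[  0     0      0  -1210/17  |  9/17 ]

REF = [-6 1 -3 4 -7; 0 -5/3 2 22/3 -7/3; 0 0 17/10 127/5 -7/5; 0 0 0 -1210/17 9/17]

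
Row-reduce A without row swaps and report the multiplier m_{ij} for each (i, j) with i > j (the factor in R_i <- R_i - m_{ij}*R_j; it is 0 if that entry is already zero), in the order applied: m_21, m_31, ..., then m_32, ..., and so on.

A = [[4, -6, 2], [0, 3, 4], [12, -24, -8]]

Forward elimination:
R2: entry in column 1 is already 0 -> m_{21} = 0 (no row operation needed)
R3 <- R3 - (3)*R1:  [   0   -6  -14 ]
R3 <- R3 - (-2)*R2:  [  0   0  -6 ]
Multipliers (in order of application): m_{21} = 0, m_{31} = 3, m_{32} = -2

multipliers: 0, 3, -2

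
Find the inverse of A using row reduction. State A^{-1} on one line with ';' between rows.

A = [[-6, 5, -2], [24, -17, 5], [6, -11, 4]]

Gauss-Jordan on [A | I]:
R1 <- (1/-6)*R1:  [    1  -5/6   1/3  |  -1/6     0     0 ]
R2 <- R2 - (24)*R1:  [  0   3  -3  |   4   1   0 ]
R3 <- R3 - (6)*R1:  [  0  -6   2  |   1   0   1 ]
R2 <- (1/3)*R2:  [   0    1   -1  |  4/3  1/3    0 ]
R1 <- R1 - (-5/6)*R2:  [     1      0   -1/2  |  17/18   5/18      0 ]
R3 <- R3 - (-6)*R2:  [  0   0  -4  |   9   2   1 ]
R3 <- (1/-4)*R3:  [    0     0     1  |  -9/4  -1/2  -1/4 ]
R1 <- R1 - (-1/2)*R3:  [      1       0       0  |  -13/72    1/36    -1/8 ]
R2 <- R2 - (-1)*R3:  [      0       1       0  |  -11/12    -1/6    -1/4 ]
Right block of [I | A^{-1}] is the inverse:
[ -13/72  1/36  -1/8 ]
[ -11/12  -1/6  -1/4 ]
[   -9/4  -1/2  -1/4 ]

inverse = [-13/72 1/36 -1/8; -11/12 -1/6 -1/4; -9/4 -1/2 -1/4]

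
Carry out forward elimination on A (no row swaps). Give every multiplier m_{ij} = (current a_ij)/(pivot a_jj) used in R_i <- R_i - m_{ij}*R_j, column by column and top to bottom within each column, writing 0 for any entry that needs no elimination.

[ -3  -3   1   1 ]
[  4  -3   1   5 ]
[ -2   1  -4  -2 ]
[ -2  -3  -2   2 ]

multipliers: -4/3, 2/3, 2/3, -3/7, 1/7, 9/11

Forward elimination:
R2 <- R2 - (-4/3)*R1:  [    0    -7   7/3  19/3 ]
R3 <- R3 - (2/3)*R1:  [     0      3  -14/3   -8/3 ]
R4 <- R4 - (2/3)*R1:  [    0    -1  -8/3   4/3 ]
R3 <- R3 - (-3/7)*R2:  [     0      0  -11/3   1/21 ]
R4 <- R4 - (1/7)*R2:  [   0    0   -3  3/7 ]
R4 <- R4 - (9/11)*R3:  [     0      0      0  30/77 ]
Multipliers (in order of application): m_{21} = -4/3, m_{31} = 2/3, m_{41} = 2/3, m_{32} = -3/7, m_{42} = 1/7, m_{43} = 9/11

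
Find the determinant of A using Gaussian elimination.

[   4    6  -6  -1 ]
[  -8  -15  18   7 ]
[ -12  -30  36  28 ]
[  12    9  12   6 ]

det(A) = 288

Forward elimination:
R2 <- R2 - (-2)*R1:  [  0  -3   6   5 ]
R3 <- R3 - (-3)*R1:  [   0  -12   18   25 ]
R4 <- R4 - (3)*R1:  [  0  -9  30   9 ]
R3 <- R3 - (4)*R2:  [  0   0  -6   5 ]
R4 <- R4 - (3)*R2:  [  0   0  12  -6 ]
R4 <- R4 - (-2)*R3:  [ 0  0  0  4 ]
Upper-triangular form:
[ 4   6  -6  -1 ]
[ 0  -3   6   5 ]
[ 0   0  -6   5 ]
[ 0   0   0   4 ]
det(A) = (-1)^0 * (4) * (-3) * (-6) * (4) = 288  (0 row swaps -> sign +1)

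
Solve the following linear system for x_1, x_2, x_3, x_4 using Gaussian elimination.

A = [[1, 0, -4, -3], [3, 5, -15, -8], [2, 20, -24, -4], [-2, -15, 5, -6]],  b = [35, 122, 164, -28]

(4, 2, -4, -5)

Forward elimination on [A|b]:
R2 <- R2 - (3)*R1:  [  0   5  -3   1  17 ]
R3 <- R3 - (2)*R1:  [   0   20  -16    2   94 ]
R4 <- R4 - (-2)*R1:  [   0  -15   -3  -12   42 ]
R3 <- R3 - (4)*R2:  [  0   0  -4  -2  26 ]
R4 <- R4 - (-3)*R2:  [   0    0  -12   -9   93 ]
R4 <- R4 - (3)*R3:  [  0   0   0  -3  15 ]
Row echelon form:
[ 1  0  -4  -3  |  35 ]
[ 0  5  -3   1  |  17 ]
[ 0  0  -4  -2  |  26 ]
[ 0  0   0  -3  |  15 ]
Back-substitution:
x_4 = (15) / -3 = -5
x_3 = (26 - (-2)*(-5)) / -4 = -4
x_2 = (17 - (-3)*(-4) - (1)*(-5)) / 5 = 2
x_1 = (35 - (-4)*(-4) - (-3)*(-5)) / 1 = 4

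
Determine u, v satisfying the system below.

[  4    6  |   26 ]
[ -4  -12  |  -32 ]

(5, 1)

Forward elimination on [A|b]:
R2 <- R2 - (-1)*R1:  [  0  -6  -6 ]
Row echelon form:
[ 4   6  |  26 ]
[ 0  -6  |  -6 ]
Back-substitution:
v = (-6) / -6 = 1
u = (26 - (6)*(1)) / 4 = 5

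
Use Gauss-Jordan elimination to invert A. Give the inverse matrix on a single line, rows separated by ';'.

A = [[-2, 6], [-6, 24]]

Gauss-Jordan on [A | I]:
R1 <- (1/-2)*R1:  [    1    -3  |  -1/2     0 ]
R2 <- R2 - (-6)*R1:  [  0   6  |  -3   1 ]
R2 <- (1/6)*R2:  [    0     1  |  -1/2   1/6 ]
R1 <- R1 - (-3)*R2:  [   1    0  |   -2  1/2 ]
Right block of [I | A^{-1}] is the inverse:
[   -2  1/2 ]
[ -1/2  1/6 ]

inverse = [-2 1/2; -1/2 1/6]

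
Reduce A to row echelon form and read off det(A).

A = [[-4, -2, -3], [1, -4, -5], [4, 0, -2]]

Forward elimination:
R2 <- R2 - (-1/4)*R1:  [     0   -9/2  -23/4 ]
R3 <- R3 - (-1)*R1:  [  0  -2  -5 ]
R3 <- R3 - (4/9)*R2:  [     0      0  -22/9 ]
Upper-triangular form:
[ -4    -2     -3 ]
[  0  -9/2  -23/4 ]
[  0     0  -22/9 ]
det(A) = (-1)^0 * (-4) * (-9/2) * (-22/9) = -44  (0 row swaps -> sign +1)

det(A) = -44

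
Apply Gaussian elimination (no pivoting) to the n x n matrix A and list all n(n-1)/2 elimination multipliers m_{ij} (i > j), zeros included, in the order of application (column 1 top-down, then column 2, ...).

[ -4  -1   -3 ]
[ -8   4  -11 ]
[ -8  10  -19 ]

Forward elimination:
R2 <- R2 - (2)*R1:  [  0   6  -5 ]
R3 <- R3 - (2)*R1:  [   0   12  -13 ]
R3 <- R3 - (2)*R2:  [  0   0  -3 ]
Multipliers (in order of application): m_{21} = 2, m_{31} = 2, m_{32} = 2

multipliers: 2, 2, 2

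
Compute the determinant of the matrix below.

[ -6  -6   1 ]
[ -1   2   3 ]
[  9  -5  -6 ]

det(A) = -157

Forward elimination:
R2 <- R2 - (1/6)*R1:  [    0     3  17/6 ]
R3 <- R3 - (-3/2)*R1:  [    0   -14  -9/2 ]
R3 <- R3 - (-14/3)*R2:  [      0       0  157/18 ]
Upper-triangular form:
[ -6  -6       1 ]
[  0   3    17/6 ]
[  0   0  157/18 ]
det(A) = (-1)^0 * (-6) * (3) * (157/18) = -157  (0 row swaps -> sign +1)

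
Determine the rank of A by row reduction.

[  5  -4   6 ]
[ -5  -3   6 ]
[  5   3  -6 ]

Row reduction:
R2 <- R2 - (-1)*R1:  [  0  -7  12 ]
R3 <- R3 - (1)*R1:  [   0    7  -12 ]
R3 <- R3 - (-1)*R2:  [ 0  0  0 ]
Row echelon form:
[ 5  -4   6 ]
[ 0  -7  12 ]
[ 0   0   0 ]
Nonzero rows / pivot columns: 2

rank(A) = 2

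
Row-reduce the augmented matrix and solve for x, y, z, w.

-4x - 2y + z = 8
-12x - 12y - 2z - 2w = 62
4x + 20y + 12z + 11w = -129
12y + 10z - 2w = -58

(-2, -2, -4, -3)

Forward elimination on [A|b]:
R2 <- R2 - (3)*R1:  [  0  -6  -5  -2  38 ]
R3 <- R3 - (-1)*R1:  [    0    18    13    11  -121 ]
R3 <- R3 - (-3)*R2:  [  0   0  -2   5  -7 ]
R4 <- R4 - (-2)*R2:  [  0   0   0  -6  18 ]
Row echelon form:
[ -4  -2   1   0  |   8 ]
[  0  -6  -5  -2  |  38 ]
[  0   0  -2   5  |  -7 ]
[  0   0   0  -6  |  18 ]
Back-substitution:
w = (18) / -6 = -3
z = (-7 - (5)*(-3)) / -2 = -4
y = (38 - (-5)*(-4) - (-2)*(-3)) / -6 = -2
x = (8 - (-2)*(-2) - (1)*(-4)) / -4 = -2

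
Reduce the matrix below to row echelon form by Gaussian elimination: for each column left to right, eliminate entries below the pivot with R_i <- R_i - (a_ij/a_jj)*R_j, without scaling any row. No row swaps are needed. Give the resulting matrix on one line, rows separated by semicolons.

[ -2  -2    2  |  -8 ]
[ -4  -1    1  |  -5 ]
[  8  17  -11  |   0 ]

REF = [-2 -2 2 -8; 0 3 -3 11; 0 0 6 -65]

Forward elimination:
R2 <- R2 - (2)*R1:  [  0   3  -3  11 ]
R3 <- R3 - (-4)*R1:  [   0    9   -3  -32 ]
R3 <- R3 - (3)*R2:  [   0    0    6  -65 ]
Row echelon form:
[ -2  -2   2  |   -8 ]
[  0   3  -3  |   11 ]
[  0   0   6  |  -65 ]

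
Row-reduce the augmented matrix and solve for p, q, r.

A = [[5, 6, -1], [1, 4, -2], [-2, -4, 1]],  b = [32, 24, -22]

Forward elimination on [A|b]:
R2 <- R2 - (1/5)*R1:  [    0  14/5  -9/5  88/5 ]
R3 <- R3 - (-2/5)*R1:  [     0   -8/5    3/5  -46/5 ]
R3 <- R3 - (-4/7)*R2:  [    0     0  -3/7   6/7 ]
Row echelon form:
[ 5     6    -1  |    32 ]
[ 0  14/5  -9/5  |  88/5 ]
[ 0     0  -3/7  |   6/7 ]
Back-substitution:
r = (6/7) / (-3/7) = -2
q = (88/5 - (-9/5)*(-2)) / (14/5) = 5
p = (32 - (6)*(5) - (-1)*(-2)) / 5 = 0

(0, 5, -2)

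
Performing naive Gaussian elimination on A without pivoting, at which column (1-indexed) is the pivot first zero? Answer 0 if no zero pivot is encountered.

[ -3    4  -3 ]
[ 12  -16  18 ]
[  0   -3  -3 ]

Naive forward elimination:
R2 <- R2 - (-4)*R1:  [ 0  0  6 ]
Matrix at this point:
[ -3   4  -3 ]
[  0   0   6 ]
[  0  -3  -3 ]
Pivot entry (2,2) is zero but row 3 has -3 in column 2 -> naive elimination stops; a row interchange (e.g. R2 <-> R3) would be required here.

first zero-pivot column = 2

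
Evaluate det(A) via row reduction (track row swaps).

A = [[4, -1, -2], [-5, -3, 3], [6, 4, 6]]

Forward elimination:
R2 <- R2 - (-5/4)*R1:  [     0  -17/4    1/2 ]
R3 <- R3 - (3/2)*R1:  [    0  11/2     9 ]
R3 <- R3 - (-22/17)*R2:  [      0       0  164/17 ]
Upper-triangular form:
[ 4     -1      -2 ]
[ 0  -17/4     1/2 ]
[ 0      0  164/17 ]
det(A) = (-1)^0 * (4) * (-17/4) * (164/17) = -164  (0 row swaps -> sign +1)

det(A) = -164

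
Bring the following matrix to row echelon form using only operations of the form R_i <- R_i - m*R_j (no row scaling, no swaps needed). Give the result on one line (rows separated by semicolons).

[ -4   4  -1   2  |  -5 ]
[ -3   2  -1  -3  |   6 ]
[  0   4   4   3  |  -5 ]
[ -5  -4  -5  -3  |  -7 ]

REF = [-4 4 -1 2 -5; 0 -1 -1/4 -9/2 39/4; 0 0 3 -15 34; 0 0 0 55/2 -143/2]

Forward elimination:
R2 <- R2 - (3/4)*R1:  [    0    -1  -1/4  -9/2  39/4 ]
R4 <- R4 - (5/4)*R1:  [     0     -9  -15/4  -11/2   -3/4 ]
R3 <- R3 - (-4)*R2:  [   0    0    3  -15   34 ]
R4 <- R4 - (9)*R2:  [      0       0    -3/2      35  -177/2 ]
R4 <- R4 - (-1/2)*R3:  [      0       0       0    55/2  -143/2 ]
Row echelon form:
[ -4   4    -1     2  |      -5 ]
[  0  -1  -1/4  -9/2  |    39/4 ]
[  0   0     3   -15  |      34 ]
[  0   0     0  55/2  |  -143/2 ]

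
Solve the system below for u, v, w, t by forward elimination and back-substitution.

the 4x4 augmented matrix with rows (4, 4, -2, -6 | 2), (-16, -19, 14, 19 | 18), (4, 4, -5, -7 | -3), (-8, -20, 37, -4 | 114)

(3, -3, 2, -1)

Forward elimination on [A|b]:
R2 <- R2 - (-4)*R1:  [  0  -3   6  -5  26 ]
R3 <- R3 - (1)*R1:  [  0   0  -3  -1  -5 ]
R4 <- R4 - (-2)*R1:  [   0  -12   33  -16  118 ]
R4 <- R4 - (4)*R2:  [  0   0   9   4  14 ]
R4 <- R4 - (-3)*R3:  [  0   0   0   1  -1 ]
Row echelon form:
[ 4   4  -2  -6  |   2 ]
[ 0  -3   6  -5  |  26 ]
[ 0   0  -3  -1  |  -5 ]
[ 0   0   0   1  |  -1 ]
Back-substitution:
t = (-1) / 1 = -1
w = (-5 - (-1)*(-1)) / -3 = 2
v = (26 - (6)*(2) - (-5)*(-1)) / -3 = -3
u = (2 - (4)*(-3) - (-2)*(2) - (-6)*(-1)) / 4 = 3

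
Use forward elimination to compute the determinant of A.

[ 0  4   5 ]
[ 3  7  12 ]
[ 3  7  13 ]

Forward elimination:
R1 <-> R2   (pivot in column 1 was zero)
[ 3  7  12 ]
[ 0  4   5 ]
[ 3  7  13 ]
R3 <- R3 - (1)*R1:  [ 0  0  1 ]
Upper-triangular form:
[ 3  7  12 ]
[ 0  4   5 ]
[ 0  0   1 ]
det(A) = (-1)^1 * (3) * (4) * (1) = -12  (1 row swap -> sign -1)

det(A) = -12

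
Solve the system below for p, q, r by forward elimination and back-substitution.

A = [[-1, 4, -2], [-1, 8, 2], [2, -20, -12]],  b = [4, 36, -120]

Forward elimination on [A|b]:
R2 <- R2 - (1)*R1:  [  0   4   4  32 ]
R3 <- R3 - (-2)*R1:  [    0   -12   -16  -112 ]
R3 <- R3 - (-3)*R2:  [   0    0   -4  -16 ]
Row echelon form:
[ -1  4  -2  |    4 ]
[  0  4   4  |   32 ]
[  0  0  -4  |  -16 ]
Back-substitution:
r = (-16) / -4 = 4
q = (32 - (4)*(4)) / 4 = 4
p = (4 - (4)*(4) - (-2)*(4)) / -1 = 4

(4, 4, 4)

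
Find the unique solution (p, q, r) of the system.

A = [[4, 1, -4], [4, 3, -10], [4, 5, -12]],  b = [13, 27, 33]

(1, 1, -2)

Forward elimination on [A|b]:
R2 <- R2 - (1)*R1:  [  0   2  -6  14 ]
R3 <- R3 - (1)*R1:  [  0   4  -8  20 ]
R3 <- R3 - (2)*R2:  [  0   0   4  -8 ]
Row echelon form:
[ 4  1  -4  |  13 ]
[ 0  2  -6  |  14 ]
[ 0  0   4  |  -8 ]
Back-substitution:
r = (-8) / 4 = -2
q = (14 - (-6)*(-2)) / 2 = 1
p = (13 - (1)*(1) - (-4)*(-2)) / 4 = 1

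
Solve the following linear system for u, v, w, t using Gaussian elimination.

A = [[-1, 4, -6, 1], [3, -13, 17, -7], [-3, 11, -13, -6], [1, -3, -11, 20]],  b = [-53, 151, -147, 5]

(5, -5, 5, 2)

Forward elimination on [A|b]:
R2 <- R2 - (-3)*R1:  [  0  -1  -1  -4  -8 ]
R3 <- R3 - (3)*R1:  [  0  -1   5  -9  12 ]
R4 <- R4 - (-1)*R1:  [   0    1  -17   21  -48 ]
R3 <- R3 - (1)*R2:  [  0   0   6  -5  20 ]
R4 <- R4 - (-1)*R2:  [   0    0  -18   17  -56 ]
R4 <- R4 - (-3)*R3:  [ 0  0  0  2  4 ]
Row echelon form:
[ -1   4  -6   1  |  -53 ]
[  0  -1  -1  -4  |   -8 ]
[  0   0   6  -5  |   20 ]
[  0   0   0   2  |    4 ]
Back-substitution:
t = (4) / 2 = 2
w = (20 - (-5)*(2)) / 6 = 5
v = (-8 - (-1)*(5) - (-4)*(2)) / -1 = -5
u = (-53 - (4)*(-5) - (-6)*(5) - (1)*(2)) / -1 = 5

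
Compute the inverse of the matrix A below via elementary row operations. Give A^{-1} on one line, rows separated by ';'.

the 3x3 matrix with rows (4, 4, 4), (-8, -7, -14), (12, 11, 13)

Gauss-Jordan on [A | I]:
R1 <- (1/4)*R1:  [   1    1    1  |  1/4    0    0 ]
R2 <- R2 - (-8)*R1:  [  0   1  -6  |   2   1   0 ]
R3 <- R3 - (12)*R1:  [  0  -1   1  |  -3   0   1 ]
R1 <- R1 - (1)*R2:  [    1     0     7  |  -7/4    -1     0 ]
R3 <- R3 - (-1)*R2:  [  0   0  -5  |  -1   1   1 ]
R3 <- (1/-5)*R3:  [    0     0     1  |   1/5  -1/5  -1/5 ]
R1 <- R1 - (7)*R3:  [      1       0       0  |  -63/20     2/5     7/5 ]
R2 <- R2 - (-6)*R3:  [    0     1     0  |  16/5  -1/5  -6/5 ]
Right block of [I | A^{-1}] is the inverse:
[ -63/20   2/5   7/5 ]
[   16/5  -1/5  -6/5 ]
[    1/5  -1/5  -1/5 ]

inverse = [-63/20 2/5 7/5; 16/5 -1/5 -6/5; 1/5 -1/5 -1/5]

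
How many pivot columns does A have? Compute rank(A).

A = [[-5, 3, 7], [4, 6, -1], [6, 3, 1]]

rank(A) = 3

Row reduction:
R2 <- R2 - (-4/5)*R1:  [    0  42/5  23/5 ]
R3 <- R3 - (-6/5)*R1:  [    0  33/5  47/5 ]
R3 <- R3 - (11/14)*R2:  [     0      0  81/14 ]
Row echelon form:
[ -5     3      7 ]
[  0  42/5   23/5 ]
[  0     0  81/14 ]
Nonzero rows / pivot columns: 3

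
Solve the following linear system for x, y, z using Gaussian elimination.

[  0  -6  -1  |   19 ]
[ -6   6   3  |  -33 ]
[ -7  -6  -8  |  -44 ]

(4, -4, 5)

Forward elimination on [A|b]:
R1 <-> R2   (pivot in column 1 was zero)
[ -6   6   3  -33 ]
[  0  -6  -1   19 ]
[ -7  -6  -8  -44 ]
R3 <- R3 - (7/6)*R1:  [     0    -13  -23/2  -11/2 ]
R3 <- R3 - (13/6)*R2:  [      0       0   -28/3  -140/3 ]
Row echelon form:
[ -6   6      3  |     -33 ]
[  0  -6     -1  |      19 ]
[  0   0  -28/3  |  -140/3 ]
Back-substitution:
z = (-140/3) / (-28/3) = 5
y = (19 - (-1)*(5)) / -6 = -4
x = (-33 - (6)*(-4) - (3)*(5)) / -6 = 4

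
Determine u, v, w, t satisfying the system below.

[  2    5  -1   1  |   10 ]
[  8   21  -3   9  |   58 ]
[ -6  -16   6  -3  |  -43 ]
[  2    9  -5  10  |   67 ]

(5, -2, -5, 5)

Forward elimination on [A|b]:
R2 <- R2 - (4)*R1:  [  0   1   1   5  18 ]
R3 <- R3 - (-3)*R1:  [   0   -1    3    0  -13 ]
R4 <- R4 - (1)*R1:  [  0   4  -4   9  57 ]
R3 <- R3 - (-1)*R2:  [ 0  0  4  5  5 ]
R4 <- R4 - (4)*R2:  [   0    0   -8  -11  -15 ]
R4 <- R4 - (-2)*R3:  [  0   0   0  -1  -5 ]
Row echelon form:
[ 2  5  -1   1  |  10 ]
[ 0  1   1   5  |  18 ]
[ 0  0   4   5  |   5 ]
[ 0  0   0  -1  |  -5 ]
Back-substitution:
t = (-5) / -1 = 5
w = (5 - (5)*(5)) / 4 = -5
v = (18 - (1)*(-5) - (5)*(5)) / 1 = -2
u = (10 - (5)*(-2) - (-1)*(-5) - (1)*(5)) / 2 = 5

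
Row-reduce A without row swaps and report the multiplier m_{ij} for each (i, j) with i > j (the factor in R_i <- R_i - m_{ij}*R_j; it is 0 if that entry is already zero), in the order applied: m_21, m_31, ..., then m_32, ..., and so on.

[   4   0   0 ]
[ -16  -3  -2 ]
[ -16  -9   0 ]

Forward elimination:
R2 <- R2 - (-4)*R1:  [  0  -3  -2 ]
R3 <- R3 - (-4)*R1:  [  0  -9   0 ]
R3 <- R3 - (3)*R2:  [ 0  0  6 ]
Multipliers (in order of application): m_{21} = -4, m_{31} = -4, m_{32} = 3

multipliers: -4, -4, 3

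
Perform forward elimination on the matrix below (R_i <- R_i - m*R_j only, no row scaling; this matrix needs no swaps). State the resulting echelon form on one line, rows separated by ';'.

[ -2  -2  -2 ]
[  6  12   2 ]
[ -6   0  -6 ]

REF = [-2 -2 -2; 0 6 -4; 0 0 4]

Forward elimination:
R2 <- R2 - (-3)*R1:  [  0   6  -4 ]
R3 <- R3 - (3)*R1:  [ 0  6  0 ]
R3 <- R3 - (1)*R2:  [ 0  0  4 ]
Row echelon form:
[ -2  -2  -2 ]
[  0   6  -4 ]
[  0   0   4 ]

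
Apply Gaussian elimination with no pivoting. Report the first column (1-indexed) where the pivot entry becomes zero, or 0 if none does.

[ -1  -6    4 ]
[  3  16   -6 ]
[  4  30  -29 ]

first zero-pivot column = 0

Naive forward elimination:
R2 <- R2 - (-3)*R1:  [  0  -2   6 ]
R3 <- R3 - (-4)*R1:  [   0    6  -13 ]
R3 <- R3 - (-3)*R2:  [ 0  0  5 ]
All pivots nonzero; naive elimination completes without hitting a zero pivot.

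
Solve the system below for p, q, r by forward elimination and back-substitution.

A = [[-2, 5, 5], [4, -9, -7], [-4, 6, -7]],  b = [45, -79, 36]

(-5, 5, 2)

Forward elimination on [A|b]:
R2 <- R2 - (-2)*R1:  [  0   1   3  11 ]
R3 <- R3 - (2)*R1:  [   0   -4  -17  -54 ]
R3 <- R3 - (-4)*R2:  [   0    0   -5  -10 ]
Row echelon form:
[ -2  5   5  |   45 ]
[  0  1   3  |   11 ]
[  0  0  -5  |  -10 ]
Back-substitution:
r = (-10) / -5 = 2
q = (11 - (3)*(2)) / 1 = 5
p = (45 - (5)*(5) - (5)*(2)) / -2 = -5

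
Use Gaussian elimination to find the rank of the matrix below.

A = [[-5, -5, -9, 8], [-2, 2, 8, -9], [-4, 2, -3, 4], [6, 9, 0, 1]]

rank(A) = 4

Row reduction:
R2 <- R2 - (2/5)*R1:  [     0      4   58/5  -61/5 ]
R3 <- R3 - (4/5)*R1:  [     0      6   21/5  -12/5 ]
R4 <- R4 - (-6/5)*R1:  [     0      3  -54/5   53/5 ]
R3 <- R3 - (3/2)*R2:  [      0       0   -66/5  159/10 ]
R4 <- R4 - (3/4)*R2:  [     0      0  -39/2   79/4 ]
R4 <- R4 - (65/44)*R3:  [       0        0        0  -329/88 ]
Row echelon form:
[ -5  -5     -9        8 ]
[  0   4   58/5    -61/5 ]
[  0   0  -66/5   159/10 ]
[  0   0      0  -329/88 ]
Nonzero rows / pivot columns: 4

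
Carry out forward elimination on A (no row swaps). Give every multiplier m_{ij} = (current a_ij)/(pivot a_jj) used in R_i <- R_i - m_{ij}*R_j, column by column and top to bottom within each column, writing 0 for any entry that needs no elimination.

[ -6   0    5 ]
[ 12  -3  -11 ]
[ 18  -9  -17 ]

multipliers: -2, -3, 3

Forward elimination:
R2 <- R2 - (-2)*R1:  [  0  -3  -1 ]
R3 <- R3 - (-3)*R1:  [  0  -9  -2 ]
R3 <- R3 - (3)*R2:  [ 0  0  1 ]
Multipliers (in order of application): m_{21} = -2, m_{31} = -3, m_{32} = 3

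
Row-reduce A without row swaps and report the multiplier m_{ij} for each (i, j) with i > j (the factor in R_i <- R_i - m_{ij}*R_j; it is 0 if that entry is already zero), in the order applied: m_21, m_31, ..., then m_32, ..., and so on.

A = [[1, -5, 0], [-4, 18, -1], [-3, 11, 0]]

multipliers: -4, -3, 2

Forward elimination:
R2 <- R2 - (-4)*R1:  [  0  -2  -1 ]
R3 <- R3 - (-3)*R1:  [  0  -4   0 ]
R3 <- R3 - (2)*R2:  [ 0  0  2 ]
Multipliers (in order of application): m_{21} = -4, m_{31} = -3, m_{32} = 2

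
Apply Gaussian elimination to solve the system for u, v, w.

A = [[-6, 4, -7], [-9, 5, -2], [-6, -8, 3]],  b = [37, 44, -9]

(-3, 3, -1)

Forward elimination on [A|b]:
R2 <- R2 - (3/2)*R1:  [     0     -1   17/2  -23/2 ]
R3 <- R3 - (1)*R1:  [   0  -12   10  -46 ]
R3 <- R3 - (12)*R2:  [   0    0  -92   92 ]
Row echelon form:
[ -6   4    -7  |     37 ]
[  0  -1  17/2  |  -23/2 ]
[  0   0   -92  |     92 ]
Back-substitution:
w = (92) / -92 = -1
v = (-23/2 - (17/2)*(-1)) / -1 = 3
u = (37 - (4)*(3) - (-7)*(-1)) / -6 = -3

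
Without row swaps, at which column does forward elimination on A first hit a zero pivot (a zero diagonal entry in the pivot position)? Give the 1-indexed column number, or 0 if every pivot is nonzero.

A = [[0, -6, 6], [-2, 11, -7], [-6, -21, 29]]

Naive forward elimination:
Pivot entry (1,1) is zero but row 2 has -2 in column 1 -> naive elimination stops; a row interchange (e.g. R1 <-> R2) would be required here.

first zero-pivot column = 1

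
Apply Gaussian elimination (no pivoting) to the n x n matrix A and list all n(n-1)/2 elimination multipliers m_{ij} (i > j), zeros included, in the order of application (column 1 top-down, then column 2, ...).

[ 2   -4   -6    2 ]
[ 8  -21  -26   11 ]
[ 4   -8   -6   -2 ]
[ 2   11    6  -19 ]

multipliers: 4, 2, 1, 0, -3, 1

Forward elimination:
R2 <- R2 - (4)*R1:  [  0  -5  -2   3 ]
R3 <- R3 - (2)*R1:  [  0   0   6  -6 ]
R4 <- R4 - (1)*R1:  [   0   15   12  -21 ]
R3: entry in column 2 is already 0 -> m_{32} = 0 (no row operation needed)
R4 <- R4 - (-3)*R2:  [   0    0    6  -12 ]
R4 <- R4 - (1)*R3:  [  0   0   0  -6 ]
Multipliers (in order of application): m_{21} = 4, m_{31} = 2, m_{41} = 1, m_{32} = 0, m_{42} = -3, m_{43} = 1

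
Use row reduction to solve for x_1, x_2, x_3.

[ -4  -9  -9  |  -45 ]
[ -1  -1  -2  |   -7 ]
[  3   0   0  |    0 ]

(0, 3, 2)

Forward elimination on [A|b]:
R2 <- R2 - (1/4)*R1:  [    0   5/4   1/4  17/4 ]
R3 <- R3 - (-3/4)*R1:  [      0   -27/4   -27/4  -135/4 ]
R3 <- R3 - (-27/5)*R2:  [     0      0  -27/5  -54/5 ]
Row echelon form:
[ -4   -9     -9  |    -45 ]
[  0  5/4    1/4  |   17/4 ]
[  0    0  -27/5  |  -54/5 ]
Back-substitution:
x_3 = (-54/5) / (-27/5) = 2
x_2 = (17/4 - (1/4)*(2)) / (5/4) = 3
x_1 = (-45 - (-9)*(3) - (-9)*(2)) / -4 = 0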